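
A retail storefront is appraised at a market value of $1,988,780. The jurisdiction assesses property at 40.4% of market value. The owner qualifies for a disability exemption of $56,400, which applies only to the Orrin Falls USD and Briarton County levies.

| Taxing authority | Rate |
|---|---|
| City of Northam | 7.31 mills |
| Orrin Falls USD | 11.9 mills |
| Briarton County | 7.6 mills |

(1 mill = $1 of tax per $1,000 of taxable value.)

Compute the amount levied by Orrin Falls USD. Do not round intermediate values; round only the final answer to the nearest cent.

$8,890.10

Assessed value = $1,988,780 × 0.404 = $803,467.12
Orrin Falls USD taxable value = $803,467.12 − $56,400 = $747,067.12
Orrin Falls USD levy = $747,067.12 × 0.0119 = $8,890.098728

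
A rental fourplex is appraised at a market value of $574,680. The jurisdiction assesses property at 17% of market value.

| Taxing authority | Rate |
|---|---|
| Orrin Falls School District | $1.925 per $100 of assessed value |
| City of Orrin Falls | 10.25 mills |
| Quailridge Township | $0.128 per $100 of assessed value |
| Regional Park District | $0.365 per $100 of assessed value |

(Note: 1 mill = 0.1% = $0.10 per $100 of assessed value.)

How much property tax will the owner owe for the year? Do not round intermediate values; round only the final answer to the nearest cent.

Assessed value = $574,680 × 0.17 = $97,695.6
Orrin Falls School District: $97,695.6 × 0.01925 = $1,880.6403
City of Orrin Falls: $97,695.6 × 0.01025 = $1,001.3799
Quailridge Township: $97,695.6 × 0.00128 = $125.050368
Regional Park District: $97,695.6 × 0.00365 = $356.58894
Total = $3,363.659508

$3,363.66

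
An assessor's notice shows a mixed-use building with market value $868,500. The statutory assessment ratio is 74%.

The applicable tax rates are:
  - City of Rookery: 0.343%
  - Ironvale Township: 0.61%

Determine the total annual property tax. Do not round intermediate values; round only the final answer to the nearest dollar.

Assessed value = $868,500 × 0.74 = $642,690
City of Rookery: $642,690 × 0.00343 = $2,204.4267
Ironvale Township: $642,690 × 0.0061 = $3,920.409
Total = $2,204.4267 + $3,920.409 = $6,124.8357

$6,125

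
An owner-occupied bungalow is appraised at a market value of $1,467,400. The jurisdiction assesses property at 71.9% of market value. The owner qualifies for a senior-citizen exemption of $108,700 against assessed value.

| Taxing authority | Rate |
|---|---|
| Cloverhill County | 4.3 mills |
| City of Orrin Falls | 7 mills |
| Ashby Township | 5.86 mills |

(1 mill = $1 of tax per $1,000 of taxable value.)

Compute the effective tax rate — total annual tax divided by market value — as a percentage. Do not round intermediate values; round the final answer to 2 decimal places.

1.11%

Assessed value = $1,467,400 × 0.719 = $1,055,060.6
Taxable value = $1,055,060.6 − $108,700 = $946,360.6
Cloverhill County: $946,360.6 × 0.0043 = $4,069.35058
City of Orrin Falls: $946,360.6 × 0.007 = $6,624.5242
Ashby Township: $946,360.6 × 0.00586 = $5,545.673116
Total tax = $16,239.547896
Effective rate = $16,239.547896 ÷ $1,467,400 = 1.11% of market value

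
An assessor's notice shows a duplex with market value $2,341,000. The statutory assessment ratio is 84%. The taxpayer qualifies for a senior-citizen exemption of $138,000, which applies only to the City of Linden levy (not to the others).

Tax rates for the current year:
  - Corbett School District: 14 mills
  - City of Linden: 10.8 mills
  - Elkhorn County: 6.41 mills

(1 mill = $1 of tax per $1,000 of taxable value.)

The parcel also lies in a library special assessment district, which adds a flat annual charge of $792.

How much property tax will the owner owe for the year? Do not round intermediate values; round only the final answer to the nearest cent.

Assessed value = $2,341,000 × 0.84 = $1,966,440
Corbett School District: $1,966,440 × 0.014 = $27,530.16
City of Linden: ($1,966,440 − $138,000) × 0.0108 = $1,828,440 × 0.0108 = $19,747.152
Elkhorn County: $1,966,440 × 0.00641 = $12,604.8804
Levies subtotal = $59,882.1924
Total = $59,882.1924 + $792 = $60,674.1924

$60,674.19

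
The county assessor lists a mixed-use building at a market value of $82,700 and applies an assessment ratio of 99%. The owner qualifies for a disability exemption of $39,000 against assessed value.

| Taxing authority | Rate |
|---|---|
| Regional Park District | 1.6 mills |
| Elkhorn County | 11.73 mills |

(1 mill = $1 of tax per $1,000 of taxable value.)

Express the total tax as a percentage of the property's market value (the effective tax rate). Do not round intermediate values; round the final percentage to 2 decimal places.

0.69%

Assessed value = $82,700 × 0.99 = $81,873
Taxable value = $81,873 − $39,000 = $42,873
Regional Park District: $42,873 × 0.0016 = $68.5968
Elkhorn County: $42,873 × 0.01173 = $502.90029
Total tax = $571.49709
Effective rate = $571.49709 ÷ $82,700 = 0.69% of market value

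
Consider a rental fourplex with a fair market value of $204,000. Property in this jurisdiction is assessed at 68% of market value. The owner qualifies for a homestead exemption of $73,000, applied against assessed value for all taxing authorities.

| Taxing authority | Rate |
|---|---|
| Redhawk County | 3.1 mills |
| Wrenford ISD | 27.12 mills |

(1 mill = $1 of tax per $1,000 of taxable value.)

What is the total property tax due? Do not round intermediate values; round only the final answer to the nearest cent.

Assessed value = $204,000 × 0.68 = $138,720
Taxable value = $138,720 − $73,000 = $65,720
Redhawk County: $65,720 × 0.0031 = $203.732
Wrenford ISD: $65,720 × 0.02712 = $1,782.3264
Total = $203.732 + $1,782.3264 = $1,986.0584

$1,986.06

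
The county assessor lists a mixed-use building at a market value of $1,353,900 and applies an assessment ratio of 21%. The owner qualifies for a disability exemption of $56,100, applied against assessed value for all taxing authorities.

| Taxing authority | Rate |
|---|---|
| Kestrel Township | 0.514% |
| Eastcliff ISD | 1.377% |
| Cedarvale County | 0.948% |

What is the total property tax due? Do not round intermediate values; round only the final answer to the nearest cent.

$6,479.14

Assessed value = $1,353,900 × 0.21 = $284,319
Taxable value = $284,319 − $56,100 = $228,219
Kestrel Township: $228,219 × 0.00514 = $1,173.04566
Eastcliff ISD: $228,219 × 0.01377 = $3,142.57563
Cedarvale County: $228,219 × 0.00948 = $2,163.51612
Total = $1,173.04566 + $3,142.57563 + $2,163.51612 = $6,479.13741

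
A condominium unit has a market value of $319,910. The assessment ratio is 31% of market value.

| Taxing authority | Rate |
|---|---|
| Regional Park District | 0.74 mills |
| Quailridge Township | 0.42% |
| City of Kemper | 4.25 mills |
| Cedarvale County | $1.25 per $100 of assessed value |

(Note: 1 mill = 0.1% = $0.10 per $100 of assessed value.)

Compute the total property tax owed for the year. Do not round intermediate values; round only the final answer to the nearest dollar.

$2,151

Assessed value = $319,910 × 0.31 = $99,172.1
Regional Park District: $99,172.1 × 0.00074 = $73.387354
Quailridge Township: $99,172.1 × 0.0042 = $416.52282
City of Kemper: $99,172.1 × 0.00425 = $421.481425
Cedarvale County: $99,172.1 × 0.0125 = $1,239.65125
Total = $2,151.042849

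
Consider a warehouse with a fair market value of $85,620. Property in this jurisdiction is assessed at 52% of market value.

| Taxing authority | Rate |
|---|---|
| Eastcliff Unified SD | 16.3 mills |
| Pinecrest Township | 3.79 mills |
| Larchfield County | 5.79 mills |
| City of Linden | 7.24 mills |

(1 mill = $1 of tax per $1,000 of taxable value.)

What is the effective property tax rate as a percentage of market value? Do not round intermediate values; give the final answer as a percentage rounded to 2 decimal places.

Assessed value = $85,620 × 0.52 = $44,522.4
Eastcliff Unified SD: $44,522.4 × 0.0163 = $725.71512
Pinecrest Township: $44,522.4 × 0.00379 = $168.739896
Larchfield County: $44,522.4 × 0.00579 = $257.784696
City of Linden: $44,522.4 × 0.00724 = $322.342176
Total tax = $1,474.581888
Effective rate = $1,474.581888 ÷ $85,620 = 1.72% of market value

1.72%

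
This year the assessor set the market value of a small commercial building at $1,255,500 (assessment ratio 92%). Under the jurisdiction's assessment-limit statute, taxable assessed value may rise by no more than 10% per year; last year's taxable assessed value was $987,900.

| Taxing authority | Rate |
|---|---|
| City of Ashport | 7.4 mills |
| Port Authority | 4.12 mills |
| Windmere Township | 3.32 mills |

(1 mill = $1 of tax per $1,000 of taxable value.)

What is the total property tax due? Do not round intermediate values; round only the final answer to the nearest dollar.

$16,126

Uncapped assessed value = $1,255,500 × 0.92 = $1,155,060
Cap limit = $987,900 × 1.1 = $1,086,690
Taxable assessed value = min($1,155,060, $1,086,690) = $1,086,690 (cap binds)
City of Ashport: $1,086,690 × 0.0074 = $8,041.506
Port Authority: $1,086,690 × 0.00412 = $4,477.1628
Windmere Township: $1,086,690 × 0.00332 = $3,607.8108
Total = $16,126.4796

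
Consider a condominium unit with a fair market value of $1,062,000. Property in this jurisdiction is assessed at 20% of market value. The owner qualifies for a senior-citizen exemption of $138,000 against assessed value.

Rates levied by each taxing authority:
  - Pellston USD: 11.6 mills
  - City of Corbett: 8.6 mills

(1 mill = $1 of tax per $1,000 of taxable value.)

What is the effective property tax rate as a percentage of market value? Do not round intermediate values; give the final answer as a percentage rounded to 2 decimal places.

Assessed value = $1,062,000 × 0.2 = $212,400
Taxable value = $212,400 − $138,000 = $74,400
Pellston USD: $74,400 × 0.0116 = $863.04
City of Corbett: $74,400 × 0.0086 = $639.84
Total tax = $1,502.88
Effective rate = $1,502.88 ÷ $1,062,000 = 0.14% of market value

0.14%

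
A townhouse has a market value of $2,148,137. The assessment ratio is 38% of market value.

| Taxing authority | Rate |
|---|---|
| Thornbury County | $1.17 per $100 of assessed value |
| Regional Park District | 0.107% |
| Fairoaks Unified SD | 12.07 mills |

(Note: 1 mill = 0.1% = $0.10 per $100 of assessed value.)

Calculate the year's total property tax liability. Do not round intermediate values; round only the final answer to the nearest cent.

Assessed value = $2,148,137 × 0.38 = $816,292.06
Thornbury County: $816,292.06 × 0.0117 = $9,550.617102
Regional Park District: $816,292.06 × 0.00107 = $873.4325042
Fairoaks Unified SD: $816,292.06 × 0.01207 = $9,852.6451642
Total = $20,276.6947704

$20,276.69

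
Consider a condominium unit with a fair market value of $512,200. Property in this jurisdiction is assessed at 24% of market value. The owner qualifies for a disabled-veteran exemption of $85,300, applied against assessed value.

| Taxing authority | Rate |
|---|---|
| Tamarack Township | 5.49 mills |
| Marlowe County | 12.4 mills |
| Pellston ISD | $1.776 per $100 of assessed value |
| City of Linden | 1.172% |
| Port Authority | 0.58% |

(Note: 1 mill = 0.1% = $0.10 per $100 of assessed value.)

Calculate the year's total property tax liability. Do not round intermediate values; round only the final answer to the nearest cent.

Assessed value = $512,200 × 0.24 = $122,928
Taxable value = $122,928 − $85,300 = $37,628
Tamarack Township: $37,628 × 0.00549 = $206.57772
Marlowe County: $37,628 × 0.0124 = $466.5872
Pellston ISD: $37,628 × 0.01776 = $668.27328
City of Linden: $37,628 × 0.01172 = $441.00016
Port Authority: $37,628 × 0.0058 = $218.2424
Total = $2,000.68076

$2,000.68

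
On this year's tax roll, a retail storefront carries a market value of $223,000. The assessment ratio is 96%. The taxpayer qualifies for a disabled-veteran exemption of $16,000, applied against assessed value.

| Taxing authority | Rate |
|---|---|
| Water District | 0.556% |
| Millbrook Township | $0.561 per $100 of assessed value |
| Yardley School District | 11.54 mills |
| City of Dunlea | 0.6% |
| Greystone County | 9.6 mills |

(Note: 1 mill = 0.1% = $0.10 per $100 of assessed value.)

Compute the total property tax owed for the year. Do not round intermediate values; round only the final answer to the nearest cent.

$7,588.44

Assessed value = $223,000 × 0.96 = $214,080
Taxable value = $214,080 − $16,000 = $198,080
Water District: $198,080 × 0.00556 = $1,101.3248
Millbrook Township: $198,080 × 0.00561 = $1,111.2288
Yardley School District: $198,080 × 0.01154 = $2,285.8432
City of Dunlea: $198,080 × 0.006 = $1,188.48
Greystone County: $198,080 × 0.0096 = $1,901.568
Total = $7,588.4448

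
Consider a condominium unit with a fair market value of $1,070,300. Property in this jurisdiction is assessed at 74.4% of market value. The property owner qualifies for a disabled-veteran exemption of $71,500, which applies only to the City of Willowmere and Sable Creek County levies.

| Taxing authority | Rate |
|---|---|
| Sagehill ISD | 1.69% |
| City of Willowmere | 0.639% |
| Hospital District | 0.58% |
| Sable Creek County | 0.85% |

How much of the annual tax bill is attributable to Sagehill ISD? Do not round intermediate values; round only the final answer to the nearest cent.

Assessed value = $1,070,300 × 0.744 = $796,303.2
Sagehill ISD taxable value = $796,303.2 (exemption does not apply)
Sagehill ISD levy = $796,303.2 × 0.0169 = $13,457.52408

$13,457.52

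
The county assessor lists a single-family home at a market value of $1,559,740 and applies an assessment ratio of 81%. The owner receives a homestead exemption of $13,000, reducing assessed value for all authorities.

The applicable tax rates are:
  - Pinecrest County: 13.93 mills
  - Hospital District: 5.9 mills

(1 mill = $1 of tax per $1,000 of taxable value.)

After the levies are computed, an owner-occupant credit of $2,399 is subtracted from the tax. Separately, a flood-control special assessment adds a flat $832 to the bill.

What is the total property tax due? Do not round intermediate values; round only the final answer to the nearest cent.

$23,228.22

Assessed value = $1,559,740 × 0.81 = $1,263,389.4
Taxable value = $1,263,389.4 − $13,000 = $1,250,389.4
Pinecrest County: $1,250,389.4 × 0.01393 = $17,417.924342
Hospital District: $1,250,389.4 × 0.0059 = $7,377.29746
Levies subtotal = $24,795.221802
After credit = $24,795.221802 − $2,399 = $22,396.221802
Total = $22,396.221802 + $832 = $23,228.221802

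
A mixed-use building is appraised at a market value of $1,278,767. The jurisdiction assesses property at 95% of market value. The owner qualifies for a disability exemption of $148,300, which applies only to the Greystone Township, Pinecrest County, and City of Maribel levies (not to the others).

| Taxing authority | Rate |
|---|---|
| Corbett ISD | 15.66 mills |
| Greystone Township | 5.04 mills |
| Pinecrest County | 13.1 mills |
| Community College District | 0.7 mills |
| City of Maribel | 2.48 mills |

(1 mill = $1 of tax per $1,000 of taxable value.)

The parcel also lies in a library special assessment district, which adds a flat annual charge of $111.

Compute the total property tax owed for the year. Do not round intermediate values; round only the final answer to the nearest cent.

Assessed value = $1,278,767 × 0.95 = $1,214,828.65
Corbett ISD: $1,214,828.65 × 0.01566 = $19,024.216659
Greystone Township: ($1,214,828.65 − $148,300) × 0.00504 = $1,066,528.65 × 0.00504 = $5,375.304396
Pinecrest County: ($1,214,828.65 − $148,300) × 0.0131 = $1,066,528.65 × 0.0131 = $13,971.525315
Community College District: $1,214,828.65 × 0.0007 = $850.380055
City of Maribel: ($1,214,828.65 − $148,300) × 0.00248 = $1,066,528.65 × 0.00248 = $2,644.991052
Levies subtotal = $41,866.417477
Total = $41,866.417477 + $111 = $41,977.417477

$41,977.42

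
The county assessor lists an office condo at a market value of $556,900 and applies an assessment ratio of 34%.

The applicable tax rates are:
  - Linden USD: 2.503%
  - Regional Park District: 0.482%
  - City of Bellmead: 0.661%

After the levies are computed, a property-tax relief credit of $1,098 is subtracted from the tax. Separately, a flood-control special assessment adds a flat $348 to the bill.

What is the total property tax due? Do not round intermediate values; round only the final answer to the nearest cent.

$6,153.56

Assessed value = $556,900 × 0.34 = $189,346
Linden USD: $189,346 × 0.02503 = $4,739.33038
Regional Park District: $189,346 × 0.00482 = $912.64772
City of Bellmead: $189,346 × 0.00661 = $1,251.57706
Levies subtotal = $6,903.55516
After credit = $6,903.55516 − $1,098 = $5,805.55516
Total = $5,805.55516 + $348 = $6,153.55516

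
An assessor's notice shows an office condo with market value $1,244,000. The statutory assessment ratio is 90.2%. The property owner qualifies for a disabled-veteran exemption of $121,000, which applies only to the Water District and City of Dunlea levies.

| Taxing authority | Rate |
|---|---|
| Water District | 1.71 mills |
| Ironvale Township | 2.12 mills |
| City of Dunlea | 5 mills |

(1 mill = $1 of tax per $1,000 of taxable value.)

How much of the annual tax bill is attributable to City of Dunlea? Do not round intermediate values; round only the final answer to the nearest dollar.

Assessed value = $1,244,000 × 0.902 = $1,122,088
City of Dunlea taxable value = $1,122,088 − $121,000 = $1,001,088
City of Dunlea levy = $1,001,088 × 0.005 = $5,005.44

$5,005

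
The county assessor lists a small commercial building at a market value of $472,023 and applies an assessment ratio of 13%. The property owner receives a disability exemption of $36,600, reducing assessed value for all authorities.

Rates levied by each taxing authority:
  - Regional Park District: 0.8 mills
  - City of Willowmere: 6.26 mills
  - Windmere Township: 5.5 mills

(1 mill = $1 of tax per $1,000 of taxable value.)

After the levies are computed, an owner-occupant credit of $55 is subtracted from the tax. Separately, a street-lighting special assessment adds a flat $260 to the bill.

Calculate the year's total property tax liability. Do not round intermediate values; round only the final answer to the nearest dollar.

$516

Assessed value = $472,023 × 0.13 = $61,362.99
Taxable value = $61,362.99 − $36,600 = $24,762.99
Regional Park District: $24,762.99 × 0.0008 = $19.810392
City of Willowmere: $24,762.99 × 0.00626 = $155.0163174
Windmere Township: $24,762.99 × 0.0055 = $136.196445
Levies subtotal = $311.0231544
After credit = $311.0231544 − $55 = $256.0231544
Total = $256.0231544 + $260 = $516.0231544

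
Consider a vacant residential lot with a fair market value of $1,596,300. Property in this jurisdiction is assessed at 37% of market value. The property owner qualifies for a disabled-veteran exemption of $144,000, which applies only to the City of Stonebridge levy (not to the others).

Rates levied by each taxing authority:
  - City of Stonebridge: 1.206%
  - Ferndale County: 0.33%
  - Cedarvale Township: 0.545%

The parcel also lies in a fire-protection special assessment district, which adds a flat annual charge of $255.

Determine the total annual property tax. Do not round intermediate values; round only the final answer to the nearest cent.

$10,809.39

Assessed value = $1,596,300 × 0.37 = $590,631
City of Stonebridge: ($590,631 − $144,000) × 0.01206 = $446,631 × 0.01206 = $5,386.36986
Ferndale County: $590,631 × 0.0033 = $1,949.0823
Cedarvale Township: $590,631 × 0.00545 = $3,218.93895
Levies subtotal = $10,554.39111
Total = $10,554.39111 + $255 = $10,809.39111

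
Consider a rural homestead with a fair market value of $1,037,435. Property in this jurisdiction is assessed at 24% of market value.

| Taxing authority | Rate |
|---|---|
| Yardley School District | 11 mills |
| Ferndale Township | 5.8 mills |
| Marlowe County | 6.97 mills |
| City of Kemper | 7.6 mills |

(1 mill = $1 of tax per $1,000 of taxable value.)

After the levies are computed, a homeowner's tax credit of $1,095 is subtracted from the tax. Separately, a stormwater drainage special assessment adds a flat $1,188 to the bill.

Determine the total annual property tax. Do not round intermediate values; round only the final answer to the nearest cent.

Assessed value = $1,037,435 × 0.24 = $248,984.4
Yardley School District: $248,984.4 × 0.011 = $2,738.8284
Ferndale Township: $248,984.4 × 0.0058 = $1,444.10952
Marlowe County: $248,984.4 × 0.00697 = $1,735.421268
City of Kemper: $248,984.4 × 0.0076 = $1,892.28144
Levies subtotal = $7,810.640628
After credit = $7,810.640628 − $1,095 = $6,715.640628
Total = $6,715.640628 + $1,188 = $7,903.640628

$7,903.64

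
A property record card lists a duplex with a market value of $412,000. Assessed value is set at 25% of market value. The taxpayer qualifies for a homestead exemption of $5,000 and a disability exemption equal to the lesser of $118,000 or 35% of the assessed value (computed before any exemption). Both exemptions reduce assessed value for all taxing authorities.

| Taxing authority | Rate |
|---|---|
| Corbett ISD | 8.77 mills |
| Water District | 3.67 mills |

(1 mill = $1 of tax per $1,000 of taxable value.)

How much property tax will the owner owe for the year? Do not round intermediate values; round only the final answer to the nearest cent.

$770.66

Assessed value = $412,000 × 0.25 = $103,000
Disability exemption = min($118,000, 35% × $103,000) = min($118,000, $36,050) = $36,050 (percentage binds)
Taxable value = $103,000 − $5,000 − $36,050 = $61,950
Corbett ISD: $61,950 × 0.00877 = $543.3015
Water District: $61,950 × 0.00367 = $227.3565
Total = $770.658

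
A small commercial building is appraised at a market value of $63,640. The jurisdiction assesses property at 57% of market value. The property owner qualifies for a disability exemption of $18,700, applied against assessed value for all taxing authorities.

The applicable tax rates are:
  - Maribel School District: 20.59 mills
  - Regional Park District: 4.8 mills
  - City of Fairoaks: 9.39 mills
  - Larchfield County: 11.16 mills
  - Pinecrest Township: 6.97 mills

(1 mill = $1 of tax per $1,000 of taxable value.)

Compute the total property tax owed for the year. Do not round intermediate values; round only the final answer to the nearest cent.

$929.88

Assessed value = $63,640 × 0.57 = $36,274.8
Taxable value = $36,274.8 − $18,700 = $17,574.8
Maribel School District: $17,574.8 × 0.02059 = $361.865132
Regional Park District: $17,574.8 × 0.0048 = $84.35904
City of Fairoaks: $17,574.8 × 0.00939 = $165.027372
Larchfield County: $17,574.8 × 0.01116 = $196.134768
Pinecrest Township: $17,574.8 × 0.00697 = $122.496356
Total = $361.865132 + $84.35904 + $165.027372 + $196.134768 + $122.496356 = $929.882668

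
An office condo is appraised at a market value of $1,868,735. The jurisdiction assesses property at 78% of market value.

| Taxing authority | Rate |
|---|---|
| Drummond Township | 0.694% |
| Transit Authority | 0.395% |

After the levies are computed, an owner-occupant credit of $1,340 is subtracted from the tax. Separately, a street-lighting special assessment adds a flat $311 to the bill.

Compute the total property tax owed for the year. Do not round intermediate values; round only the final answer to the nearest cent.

Assessed value = $1,868,735 × 0.78 = $1,457,613.3
Drummond Township: $1,457,613.3 × 0.00694 = $10,115.836302
Transit Authority: $1,457,613.3 × 0.00395 = $5,757.572535
Levies subtotal = $15,873.408837
After credit = $15,873.408837 − $1,340 = $14,533.408837
Total = $14,533.408837 + $311 = $14,844.408837

$14,844.41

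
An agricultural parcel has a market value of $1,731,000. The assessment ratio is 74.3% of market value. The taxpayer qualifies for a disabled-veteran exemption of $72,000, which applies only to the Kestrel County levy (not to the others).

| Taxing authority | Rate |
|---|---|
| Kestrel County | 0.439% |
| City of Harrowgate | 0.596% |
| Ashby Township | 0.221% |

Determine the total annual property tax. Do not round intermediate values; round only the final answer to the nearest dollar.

$15,838

Assessed value = $1,731,000 × 0.743 = $1,286,133
Kestrel County: ($1,286,133 − $72,000) × 0.00439 = $1,214,133 × 0.00439 = $5,330.04387
City of Harrowgate: $1,286,133 × 0.00596 = $7,665.35268
Ashby Township: $1,286,133 × 0.00221 = $2,842.35393
Total = $15,837.75048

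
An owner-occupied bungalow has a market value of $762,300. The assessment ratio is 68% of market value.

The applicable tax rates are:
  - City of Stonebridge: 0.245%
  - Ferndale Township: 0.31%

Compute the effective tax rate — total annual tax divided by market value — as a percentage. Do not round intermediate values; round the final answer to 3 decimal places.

0.377%

Assessed value = $762,300 × 0.68 = $518,364
City of Stonebridge: $518,364 × 0.00245 = $1,269.9918
Ferndale Township: $518,364 × 0.0031 = $1,606.9284
Total tax = $2,876.9202
Effective rate = $2,876.9202 ÷ $762,300 = 0.377% of market value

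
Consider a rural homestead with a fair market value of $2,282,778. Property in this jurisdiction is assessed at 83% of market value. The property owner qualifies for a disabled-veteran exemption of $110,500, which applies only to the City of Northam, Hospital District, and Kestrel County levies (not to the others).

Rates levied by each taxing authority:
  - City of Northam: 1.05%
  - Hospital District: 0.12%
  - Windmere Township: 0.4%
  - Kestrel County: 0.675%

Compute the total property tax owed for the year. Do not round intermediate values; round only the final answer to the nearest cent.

Assessed value = $2,282,778 × 0.83 = $1,894,705.74
City of Northam: ($1,894,705.74 − $110,500) × 0.0105 = $1,784,205.74 × 0.0105 = $18,734.16027
Hospital District: ($1,894,705.74 − $110,500) × 0.0012 = $1,784,205.74 × 0.0012 = $2,141.046888
Windmere Township: $1,894,705.74 × 0.004 = $7,578.82296
Kestrel County: ($1,894,705.74 − $110,500) × 0.00675 = $1,784,205.74 × 0.00675 = $12,043.388745
Total = $40,497.418863

$40,497.42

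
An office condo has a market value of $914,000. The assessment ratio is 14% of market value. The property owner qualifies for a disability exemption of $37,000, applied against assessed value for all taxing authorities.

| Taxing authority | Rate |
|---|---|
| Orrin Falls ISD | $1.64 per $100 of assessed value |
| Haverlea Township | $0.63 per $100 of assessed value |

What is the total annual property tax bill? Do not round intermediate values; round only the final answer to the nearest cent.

$2,064.79

Assessed value = $914,000 × 0.14 = $127,960
Taxable value = $127,960 − $37,000 = $90,960
Orrin Falls ISD: $90,960 × 0.0164 = $1,491.744
Haverlea Township: $90,960 × 0.0063 = $573.048
Total = $1,491.744 + $573.048 = $2,064.792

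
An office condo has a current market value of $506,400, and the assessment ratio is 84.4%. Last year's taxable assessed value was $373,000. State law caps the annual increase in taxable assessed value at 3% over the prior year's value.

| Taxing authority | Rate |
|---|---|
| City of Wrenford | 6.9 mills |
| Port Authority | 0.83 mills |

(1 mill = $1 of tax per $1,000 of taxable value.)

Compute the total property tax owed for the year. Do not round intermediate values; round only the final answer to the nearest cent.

$2,969.79

Uncapped assessed value = $506,400 × 0.844 = $427,401.6
Cap limit = $373,000 × 1.03 = $384,190
Taxable assessed value = min($427,401.6, $384,190) = $384,190 (cap binds)
City of Wrenford: $384,190 × 0.0069 = $2,650.911
Port Authority: $384,190 × 0.00083 = $318.8777
Total = $2,969.7887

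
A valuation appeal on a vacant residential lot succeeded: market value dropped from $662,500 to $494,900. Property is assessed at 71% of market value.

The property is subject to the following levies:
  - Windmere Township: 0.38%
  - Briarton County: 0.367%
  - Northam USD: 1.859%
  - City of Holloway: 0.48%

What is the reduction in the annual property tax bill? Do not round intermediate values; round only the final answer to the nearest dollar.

Old assessed value = $662,500 × 0.71 = $470,375
New assessed value = $494,900 × 0.71 = $351,379
Combined rate = 0.0038 + 0.00367 + 0.01859 + 0.0048 = 0.03086
Old tax = $470,375 × 0.03086 = $14,515.7725
New tax = $351,379 × 0.03086 = $10,843.55594
Reduction = $14,515.7725 − $10,843.55594 = $3,672.21656

$3,672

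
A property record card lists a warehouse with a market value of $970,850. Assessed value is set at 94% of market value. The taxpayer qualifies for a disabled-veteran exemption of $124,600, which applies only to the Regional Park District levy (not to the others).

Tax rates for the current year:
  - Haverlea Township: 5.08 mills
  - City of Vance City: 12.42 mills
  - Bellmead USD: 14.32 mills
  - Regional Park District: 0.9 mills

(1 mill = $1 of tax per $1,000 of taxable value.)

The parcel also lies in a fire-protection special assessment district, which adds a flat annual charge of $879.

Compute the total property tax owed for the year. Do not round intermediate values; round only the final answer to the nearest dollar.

$30,627

Assessed value = $970,850 × 0.94 = $912,599
Haverlea Township: $912,599 × 0.00508 = $4,636.00292
City of Vance City: $912,599 × 0.01242 = $11,334.47958
Bellmead USD: $912,599 × 0.01432 = $13,068.41768
Regional Park District: ($912,599 − $124,600) × 0.0009 = $787,999 × 0.0009 = $709.1991
Levies subtotal = $29,748.09928
Total = $29,748.09928 + $879 = $30,627.09928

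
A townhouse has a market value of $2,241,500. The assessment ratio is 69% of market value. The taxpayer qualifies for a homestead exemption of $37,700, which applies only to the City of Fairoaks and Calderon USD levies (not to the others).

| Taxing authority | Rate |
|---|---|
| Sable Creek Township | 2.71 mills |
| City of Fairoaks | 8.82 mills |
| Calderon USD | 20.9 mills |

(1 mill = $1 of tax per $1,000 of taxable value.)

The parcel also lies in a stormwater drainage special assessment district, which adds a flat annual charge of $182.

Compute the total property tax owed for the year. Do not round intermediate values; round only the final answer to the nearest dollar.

Assessed value = $2,241,500 × 0.69 = $1,546,635
Sable Creek Township: $1,546,635 × 0.00271 = $4,191.38085
City of Fairoaks: ($1,546,635 − $37,700) × 0.00882 = $1,508,935 × 0.00882 = $13,308.8067
Calderon USD: ($1,546,635 − $37,700) × 0.0209 = $1,508,935 × 0.0209 = $31,536.7415
Levies subtotal = $49,036.92905
Total = $49,036.92905 + $182 = $49,218.92905

$49,219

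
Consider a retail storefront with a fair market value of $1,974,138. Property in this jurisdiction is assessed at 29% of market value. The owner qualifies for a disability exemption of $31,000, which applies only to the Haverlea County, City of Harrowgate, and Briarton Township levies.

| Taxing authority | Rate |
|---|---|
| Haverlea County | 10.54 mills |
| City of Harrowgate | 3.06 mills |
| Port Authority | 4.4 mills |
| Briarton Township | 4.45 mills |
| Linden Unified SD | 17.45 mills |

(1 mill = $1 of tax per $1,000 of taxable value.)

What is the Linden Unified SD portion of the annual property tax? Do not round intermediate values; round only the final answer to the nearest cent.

Assessed value = $1,974,138 × 0.29 = $572,500.02
Linden Unified SD taxable value = $572,500.02 (exemption does not apply)
Linden Unified SD levy = $572,500.02 × 0.01745 = $9,990.125349

$9,990.13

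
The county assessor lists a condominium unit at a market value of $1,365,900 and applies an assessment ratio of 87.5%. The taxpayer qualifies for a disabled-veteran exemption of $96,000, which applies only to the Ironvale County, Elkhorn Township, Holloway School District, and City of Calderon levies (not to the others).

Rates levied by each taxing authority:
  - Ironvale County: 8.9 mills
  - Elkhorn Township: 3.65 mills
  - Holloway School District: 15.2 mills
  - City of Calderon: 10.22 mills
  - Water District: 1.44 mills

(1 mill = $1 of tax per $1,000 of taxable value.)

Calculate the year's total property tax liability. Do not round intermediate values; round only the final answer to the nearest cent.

Assessed value = $1,365,900 × 0.875 = $1,195,162.5
Ironvale County: ($1,195,162.5 − $96,000) × 0.0089 = $1,099,162.5 × 0.0089 = $9,782.54625
Elkhorn Township: ($1,195,162.5 − $96,000) × 0.00365 = $1,099,162.5 × 0.00365 = $4,011.943125
Holloway School District: ($1,195,162.5 − $96,000) × 0.0152 = $1,099,162.5 × 0.0152 = $16,707.27
City of Calderon: ($1,195,162.5 − $96,000) × 0.01022 = $1,099,162.5 × 0.01022 = $11,233.44075
Water District: $1,195,162.5 × 0.00144 = $1,721.034
Total = $43,456.234125

$43,456.23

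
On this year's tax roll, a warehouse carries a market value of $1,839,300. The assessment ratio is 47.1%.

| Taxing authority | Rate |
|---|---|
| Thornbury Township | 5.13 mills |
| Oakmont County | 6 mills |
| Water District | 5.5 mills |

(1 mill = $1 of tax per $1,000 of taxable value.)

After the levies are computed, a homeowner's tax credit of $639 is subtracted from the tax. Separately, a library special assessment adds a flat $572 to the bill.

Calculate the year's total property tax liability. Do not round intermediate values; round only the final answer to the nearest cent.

$14,339.74

Assessed value = $1,839,300 × 0.471 = $866,310.3
Thornbury Township: $866,310.3 × 0.00513 = $4,444.171839
Oakmont County: $866,310.3 × 0.006 = $5,197.8618
Water District: $866,310.3 × 0.0055 = $4,764.70665
Levies subtotal = $14,406.740289
After credit = $14,406.740289 − $639 = $13,767.740289
Total = $13,767.740289 + $572 = $14,339.740289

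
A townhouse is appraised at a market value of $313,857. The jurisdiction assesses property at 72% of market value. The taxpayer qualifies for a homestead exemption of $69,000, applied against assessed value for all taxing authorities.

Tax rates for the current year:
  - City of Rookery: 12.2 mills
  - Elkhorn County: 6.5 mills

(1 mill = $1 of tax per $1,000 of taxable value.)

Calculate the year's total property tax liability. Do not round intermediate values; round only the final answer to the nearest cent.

$2,935.47

Assessed value = $313,857 × 0.72 = $225,977.04
Taxable value = $225,977.04 − $69,000 = $156,977.04
City of Rookery: $156,977.04 × 0.0122 = $1,915.119888
Elkhorn County: $156,977.04 × 0.0065 = $1,020.35076
Total = $1,915.119888 + $1,020.35076 = $2,935.470648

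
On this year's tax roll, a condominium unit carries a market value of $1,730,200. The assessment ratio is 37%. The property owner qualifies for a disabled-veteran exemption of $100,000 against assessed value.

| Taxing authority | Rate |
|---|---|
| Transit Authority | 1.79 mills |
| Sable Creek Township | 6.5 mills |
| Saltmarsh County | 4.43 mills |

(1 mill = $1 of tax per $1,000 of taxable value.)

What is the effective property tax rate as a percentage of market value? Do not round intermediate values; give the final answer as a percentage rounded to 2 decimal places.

Assessed value = $1,730,200 × 0.37 = $640,174
Taxable value = $640,174 − $100,000 = $540,174
Transit Authority: $540,174 × 0.00179 = $966.91146
Sable Creek Township: $540,174 × 0.0065 = $3,511.131
Saltmarsh County: $540,174 × 0.00443 = $2,392.97082
Total tax = $6,871.01328
Effective rate = $6,871.01328 ÷ $1,730,200 = 0.40% of market value

0.40%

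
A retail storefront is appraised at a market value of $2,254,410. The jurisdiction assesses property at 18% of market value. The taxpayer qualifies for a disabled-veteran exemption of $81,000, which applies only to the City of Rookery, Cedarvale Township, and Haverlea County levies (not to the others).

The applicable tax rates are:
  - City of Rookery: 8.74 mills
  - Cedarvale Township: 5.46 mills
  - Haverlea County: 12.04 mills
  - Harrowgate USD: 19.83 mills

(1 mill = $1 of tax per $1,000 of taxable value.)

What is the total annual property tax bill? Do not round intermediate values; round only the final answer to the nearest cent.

$16,569.48

Assessed value = $2,254,410 × 0.18 = $405,793.8
City of Rookery: ($405,793.8 − $81,000) × 0.00874 = $324,793.8 × 0.00874 = $2,838.697812
Cedarvale Township: ($405,793.8 − $81,000) × 0.00546 = $324,793.8 × 0.00546 = $1,773.374148
Haverlea County: ($405,793.8 − $81,000) × 0.01204 = $324,793.8 × 0.01204 = $3,910.517352
Harrowgate USD: $405,793.8 × 0.01983 = $8,046.891054
Total = $16,569.480366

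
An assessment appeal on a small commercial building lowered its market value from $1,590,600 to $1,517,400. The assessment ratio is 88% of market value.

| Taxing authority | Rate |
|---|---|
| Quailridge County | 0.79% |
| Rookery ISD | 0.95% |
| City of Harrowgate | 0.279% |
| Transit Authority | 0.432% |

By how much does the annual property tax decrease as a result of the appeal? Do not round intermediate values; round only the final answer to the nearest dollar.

$1,579

Old assessed value = $1,590,600 × 0.88 = $1,399,728
New assessed value = $1,517,400 × 0.88 = $1,335,312
Combined rate = 0.0079 + 0.0095 + 0.00279 + 0.00432 = 0.02451
Old tax = $1,399,728 × 0.02451 = $34,307.33328
New tax = $1,335,312 × 0.02451 = $32,728.49712
Reduction = $34,307.33328 − $32,728.49712 = $1,578.83616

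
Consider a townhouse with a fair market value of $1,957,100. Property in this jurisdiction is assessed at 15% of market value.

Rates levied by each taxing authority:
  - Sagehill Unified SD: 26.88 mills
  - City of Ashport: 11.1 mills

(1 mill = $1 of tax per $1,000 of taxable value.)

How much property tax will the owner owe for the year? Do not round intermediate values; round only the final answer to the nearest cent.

$11,149.60

Assessed value = $1,957,100 × 0.15 = $293,565
Sagehill Unified SD: $293,565 × 0.02688 = $7,891.0272
City of Ashport: $293,565 × 0.0111 = $3,258.5715
Total = $7,891.0272 + $3,258.5715 = $11,149.5987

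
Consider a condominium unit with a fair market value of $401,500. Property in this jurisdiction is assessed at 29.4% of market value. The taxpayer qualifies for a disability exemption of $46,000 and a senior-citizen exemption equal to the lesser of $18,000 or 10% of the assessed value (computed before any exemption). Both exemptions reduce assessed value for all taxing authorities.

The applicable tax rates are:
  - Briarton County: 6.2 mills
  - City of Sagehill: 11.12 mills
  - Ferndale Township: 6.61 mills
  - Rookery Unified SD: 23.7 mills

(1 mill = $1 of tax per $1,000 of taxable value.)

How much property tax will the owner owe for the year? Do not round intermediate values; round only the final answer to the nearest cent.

Assessed value = $401,500 × 0.294 = $118,041
Senior-citizen exemption = min($18,000, 10% × $118,041) = min($18,000, $11,804.1) = $11,804.1 (percentage binds)
Taxable value = $118,041 − $46,000 − $11,804.1 = $60,236.9
Briarton County: $60,236.9 × 0.0062 = $373.46878
City of Sagehill: $60,236.9 × 0.01112 = $669.834328
Ferndale Township: $60,236.9 × 0.00661 = $398.165909
Rookery Unified SD: $60,236.9 × 0.0237 = $1,427.61453
Total = $2,869.083547

$2,869.08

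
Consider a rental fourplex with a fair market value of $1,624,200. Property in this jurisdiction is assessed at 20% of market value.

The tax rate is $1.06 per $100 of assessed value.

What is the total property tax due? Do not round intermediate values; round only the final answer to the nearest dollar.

Assessed value = $1,624,200 × 0.2 = $324,840
Tax = $324,840 × 0.0106 = $3,443.304

$3,443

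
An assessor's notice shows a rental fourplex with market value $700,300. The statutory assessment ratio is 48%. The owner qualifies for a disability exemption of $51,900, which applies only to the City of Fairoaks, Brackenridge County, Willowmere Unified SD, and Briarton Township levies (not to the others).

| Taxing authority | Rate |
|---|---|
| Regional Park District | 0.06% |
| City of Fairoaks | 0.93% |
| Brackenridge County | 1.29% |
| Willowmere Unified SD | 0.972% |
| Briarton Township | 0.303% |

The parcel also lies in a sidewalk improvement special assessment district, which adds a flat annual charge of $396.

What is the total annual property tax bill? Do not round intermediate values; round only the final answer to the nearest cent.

Assessed value = $700,300 × 0.48 = $336,144
Regional Park District: $336,144 × 0.0006 = $201.6864
City of Fairoaks: ($336,144 − $51,900) × 0.0093 = $284,244 × 0.0093 = $2,643.4692
Brackenridge County: ($336,144 − $51,900) × 0.0129 = $284,244 × 0.0129 = $3,666.7476
Willowmere Unified SD: ($336,144 − $51,900) × 0.00972 = $284,244 × 0.00972 = $2,762.85168
Briarton Township: ($336,144 − $51,900) × 0.00303 = $284,244 × 0.00303 = $861.25932
Levies subtotal = $10,136.0142
Total = $10,136.0142 + $396 = $10,532.0142

$10,532.01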